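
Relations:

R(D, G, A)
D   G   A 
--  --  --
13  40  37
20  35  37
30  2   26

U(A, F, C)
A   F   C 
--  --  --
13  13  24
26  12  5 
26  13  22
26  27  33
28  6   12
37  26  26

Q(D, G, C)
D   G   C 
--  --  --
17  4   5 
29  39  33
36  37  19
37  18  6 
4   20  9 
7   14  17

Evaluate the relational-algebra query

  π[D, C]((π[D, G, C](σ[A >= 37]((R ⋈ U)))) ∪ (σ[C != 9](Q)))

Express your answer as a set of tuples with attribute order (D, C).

{(13, 26), (17, 5), (20, 26), (29, 33), (36, 19), (37, 6), (7, 17)}

Natural join on A: {(13, 40, 37, 26, 26), (20, 35, 37, 26, 26), (30, 2, 26, 12, 5), (30, 2, 26, 13, 22), (30, 2, 26, 27, 33)}
Apply σ_{A >= 37}; surviving tuples: {(13, 40, 37, 26, 26), (20, 35, 37, 26, 26)}
π_{D, G, C} gives {(13, 40, 26), (20, 35, 26)}.
Apply σ_{C != 9}; surviving tuples: {(17, 4, 5), (29, 39, 33), (36, 37, 19), (37, 18, 6), (7, 14, 17)}
Set union of the two operands is {(13, 40, 26), (17, 4, 5), (20, 35, 26), (29, 39, 33), (36, 37, 19), (37, 18, 6), (7, 14, 17)}.
π_{D, C} gives {(13, 26), (17, 5), (20, 26), (29, 33), (36, 19), (37, 6), (7, 17)}.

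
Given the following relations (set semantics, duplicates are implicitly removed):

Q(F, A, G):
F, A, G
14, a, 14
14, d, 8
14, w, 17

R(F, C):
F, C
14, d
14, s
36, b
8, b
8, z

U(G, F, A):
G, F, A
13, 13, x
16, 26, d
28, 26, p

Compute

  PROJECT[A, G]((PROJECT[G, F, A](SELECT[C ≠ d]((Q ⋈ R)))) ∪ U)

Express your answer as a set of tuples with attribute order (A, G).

Joining Q and R on F yields {(14, a, 14, d), (14, a, 14, s), (14, d, 8, d), (14, d, 8, s), (14, w, 17, d), (14, w, 17, s)}.
Filtering on C ≠ d leaves {(14, a, 14, s), (14, d, 8, s), (14, w, 17, s)}.
Keep only column(s) G, F, A: {(14, 14, a), (17, 14, w), (8, 14, d)}
Taking the union: {(13, 13, x), (14, 14, a), (16, 26, d), (17, 14, w), (28, 26, p), (8, 14, d)}
Keep only column(s) A, G: {(a, 14), (d, 16), (d, 8), (p, 28), (w, 17), (x, 13)}

{(a, 14), (d, 16), (d, 8), (p, 28), (w, 17), (x, 13)}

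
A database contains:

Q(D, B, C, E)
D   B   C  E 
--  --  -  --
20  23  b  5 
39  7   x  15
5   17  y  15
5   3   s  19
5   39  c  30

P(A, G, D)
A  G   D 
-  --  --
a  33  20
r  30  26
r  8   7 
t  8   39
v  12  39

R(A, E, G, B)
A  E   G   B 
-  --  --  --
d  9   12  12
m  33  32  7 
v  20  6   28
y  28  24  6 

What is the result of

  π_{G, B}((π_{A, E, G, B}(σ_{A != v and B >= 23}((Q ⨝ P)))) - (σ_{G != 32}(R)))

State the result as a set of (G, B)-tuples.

{(33, 23)}

Natural join on D: {(20, 23, b, 5, a, 33), (39, 7, x, 15, t, 8), (39, 7, x, 15, v, 12)}
Apply σ_{A != v and B >= 23}; surviving tuples: {(20, 23, b, 5, a, 33)}
π[A, E, G, B]: project onto (A, E, G, B) → {(a, 5, 33, 23)}
Apply σ_{G != 32}; surviving tuples: {(d, 9, 12, 12), (v, 20, 6, 28), (y, 28, 24, 6)}
Taking the difference: {(a, 5, 33, 23)}
π[G, B]: project onto (G, B) → {(33, 23)}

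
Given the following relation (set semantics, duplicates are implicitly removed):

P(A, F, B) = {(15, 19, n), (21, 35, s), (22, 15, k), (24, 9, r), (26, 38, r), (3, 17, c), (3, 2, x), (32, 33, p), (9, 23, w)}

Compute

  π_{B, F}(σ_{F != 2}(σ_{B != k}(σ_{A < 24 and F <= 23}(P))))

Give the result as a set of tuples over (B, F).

{(c, 17), (n, 19), (w, 23)}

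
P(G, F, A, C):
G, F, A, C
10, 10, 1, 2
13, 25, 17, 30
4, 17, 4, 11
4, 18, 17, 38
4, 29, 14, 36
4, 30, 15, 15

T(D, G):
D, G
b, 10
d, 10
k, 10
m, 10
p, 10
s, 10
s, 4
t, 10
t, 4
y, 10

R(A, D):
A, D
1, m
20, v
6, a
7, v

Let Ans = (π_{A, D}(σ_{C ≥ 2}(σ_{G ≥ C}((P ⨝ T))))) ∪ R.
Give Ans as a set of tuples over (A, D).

{(1, b), (1, d), (1, k), (1, m), (1, p), (1, s), (1, t), (1, y), (20, v), (6, a), (7, v)}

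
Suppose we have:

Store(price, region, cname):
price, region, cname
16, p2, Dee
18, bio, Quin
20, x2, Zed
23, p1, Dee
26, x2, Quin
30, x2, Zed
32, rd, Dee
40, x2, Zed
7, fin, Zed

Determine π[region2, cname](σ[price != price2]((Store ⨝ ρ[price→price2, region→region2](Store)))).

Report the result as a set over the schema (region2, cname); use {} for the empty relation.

{(bio, Quin), (fin, Zed), (p1, Dee), (p2, Dee), (rd, Dee), (x2, Quin), (x2, Zed)}

ρ[price→price2, region→region2]: schema becomes (price2, region2, cname); tuples unchanged.
Natural join on cname: {(16, p2, Dee, 16, p2), (16, p2, Dee, 23, p1), (16, p2, Dee, 32, rd), (18, bio, Quin, 18, bio), (18, bio, Quin, 26, x2), (20, x2, Zed, 20, x2), (20, x2, Zed, 30, x2), (20, x2, Zed, 40, x2), (20, x2, Zed, 7, fin), (23, p1, Dee, 16, p2), (23, p1, Dee, 23, p1), (23, p1, Dee, 32, rd), (26, x2, Quin, 18, bio), (26, x2, Quin, 26, x2), (30, x2, Zed, 20, x2), (30, x2, Zed, 30, x2), (30, x2, Zed, 40, x2), (30, x2, Zed, 7, fin), (32, rd, Dee, 16, p2), (32, rd, Dee, 23, p1), (32, rd, Dee, 32, rd), (40, x2, Zed, 20, x2), (40, x2, Zed, 30, x2), (40, x2, Zed, 40, x2), (40, x2, Zed, 7, fin), (7, fin, Zed, 20, x2), (7, fin, Zed, 30, x2), (7, fin, Zed, 40, x2), (7, fin, Zed, 7, fin)}
Selection price != price2: {(16, p2, Dee, 23, p1), (16, p2, Dee, 32, rd), (18, bio, Quin, 26, x2), (20, x2, Zed, 30, x2), (20, x2, Zed, 40, x2), (20, x2, Zed, 7, fin), (23, p1, Dee, 16, p2), (23, p1, Dee, 32, rd), (26, x2, Quin, 18, bio), (30, x2, Zed, 20, x2), (30, x2, Zed, 40, x2), (30, x2, Zed, 7, fin), (32, rd, Dee, 16, p2), (32, rd, Dee, 23, p1), (40, x2, Zed, 20, x2), (40, x2, Zed, 30, x2), (40, x2, Zed, 7, fin), (7, fin, Zed, 20, x2), (7, fin, Zed, 30, x2), (7, fin, Zed, 40, x2)}
π[region2, cname]: project onto (region2, cname) (13 duplicate(s) eliminated) → {(bio, Quin), (fin, Zed), (p1, Dee), (p2, Dee), (rd, Dee), (x2, Quin), (x2, Zed)}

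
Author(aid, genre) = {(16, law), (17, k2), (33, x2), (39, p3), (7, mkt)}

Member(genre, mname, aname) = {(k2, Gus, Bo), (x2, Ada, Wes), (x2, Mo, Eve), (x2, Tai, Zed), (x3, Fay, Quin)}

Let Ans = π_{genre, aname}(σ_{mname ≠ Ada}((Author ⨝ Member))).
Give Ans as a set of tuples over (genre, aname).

{(k2, Bo), (x2, Eve), (x2, Zed)}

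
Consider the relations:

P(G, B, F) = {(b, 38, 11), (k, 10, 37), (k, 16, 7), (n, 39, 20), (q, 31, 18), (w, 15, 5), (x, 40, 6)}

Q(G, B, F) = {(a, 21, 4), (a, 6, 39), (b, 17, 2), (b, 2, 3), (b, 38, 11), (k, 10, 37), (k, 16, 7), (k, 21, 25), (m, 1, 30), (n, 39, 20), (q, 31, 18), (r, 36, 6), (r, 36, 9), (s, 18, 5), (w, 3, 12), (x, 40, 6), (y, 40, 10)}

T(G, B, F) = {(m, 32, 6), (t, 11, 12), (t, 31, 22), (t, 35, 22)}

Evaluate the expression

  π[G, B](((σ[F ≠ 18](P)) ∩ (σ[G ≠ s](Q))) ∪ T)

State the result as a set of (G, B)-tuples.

Apply σ_{F ≠ 18}; surviving tuples: {(b, 38, 11), (k, 10, 37), (k, 16, 7), (n, 39, 20), (w, 15, 5), (x, 40, 6)}
Apply σ_{G ≠ s}; surviving tuples: {(a, 21, 4), (a, 6, 39), (b, 17, 2), (b, 2, 3), (b, 38, 11), (k, 10, 37), (k, 16, 7), (k, 21, 25), (m, 1, 30), (n, 39, 20), (q, 31, 18), (r, 36, 6), (r, 36, 9), (w, 3, 12), (x, 40, 6), (y, 40, 10)}
Set intersection of the two operands is {(b, 38, 11), (k, 10, 37), (k, 16, 7), (n, 39, 20), (x, 40, 6)}.
Set union of the two operands is {(b, 38, 11), (k, 10, 37), (k, 16, 7), (m, 32, 6), (n, 39, 20), (t, 11, 12), (t, 31, 22), (t, 35, 22), (x, 40, 6)}.
π_{G, B} gives {(b, 38), (k, 10), (k, 16), (m, 32), (n, 39), (t, 11), (t, 31), (t, 35), (x, 40)}.

{(b, 38), (k, 10), (k, 16), (m, 32), (n, 39), (t, 11), (t, 31), (t, 35), (x, 40)}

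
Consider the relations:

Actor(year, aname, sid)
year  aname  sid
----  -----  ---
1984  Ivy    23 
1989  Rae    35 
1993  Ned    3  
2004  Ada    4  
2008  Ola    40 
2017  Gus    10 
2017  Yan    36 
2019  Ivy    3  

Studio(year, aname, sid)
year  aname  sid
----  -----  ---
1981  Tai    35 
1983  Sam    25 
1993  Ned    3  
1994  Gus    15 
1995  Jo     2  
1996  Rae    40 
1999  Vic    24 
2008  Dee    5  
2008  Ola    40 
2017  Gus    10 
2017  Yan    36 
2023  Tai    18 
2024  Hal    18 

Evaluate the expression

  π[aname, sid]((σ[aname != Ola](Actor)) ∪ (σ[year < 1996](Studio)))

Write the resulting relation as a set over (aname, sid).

Apply σ_{aname != Ola}; surviving tuples: {(1984, Ivy, 23), (1989, Rae, 35), (1993, Ned, 3), (2004, Ada, 4), (2017, Gus, 10), (2017, Yan, 36), (2019, Ivy, 3)}
Apply σ_{year < 1996}; surviving tuples: {(1981, Tai, 35), (1983, Sam, 25), (1993, Ned, 3), (1994, Gus, 15), (1995, Jo, 2)}
Union: {(1984, Ivy, 23), (1989, Rae, 35), (1993, Ned, 3), (2004, Ada, 4), (2017, Gus, 10), (2017, Yan, 36), (2019, Ivy, 3)} with {(1981, Tai, 35), (1983, Sam, 25), (1993, Ned, 3), (1994, Gus, 15), (1995, Jo, 2)} → {(1981, Tai, 35), (1983, Sam, 25), (1984, Ivy, 23), (1989, Rae, 35), (1993, Ned, 3), (1994, Gus, 15), (1995, Jo, 2), (2004, Ada, 4), (2017, Gus, 10), (2017, Yan, 36), (2019, Ivy, 3)}
π_{aname, sid} gives {(Ada, 4), (Gus, 10), (Gus, 15), (Ivy, 23), (Ivy, 3), (Jo, 2), (Ned, 3), (Rae, 35), (Sam, 25), (Tai, 35), (Yan, 36)}.

{(Ada, 4), (Gus, 10), (Gus, 15), (Ivy, 23), (Ivy, 3), (Jo, 2), (Ned, 3), (Rae, 35), (Sam, 25), (Tai, 35), (Yan, 36)}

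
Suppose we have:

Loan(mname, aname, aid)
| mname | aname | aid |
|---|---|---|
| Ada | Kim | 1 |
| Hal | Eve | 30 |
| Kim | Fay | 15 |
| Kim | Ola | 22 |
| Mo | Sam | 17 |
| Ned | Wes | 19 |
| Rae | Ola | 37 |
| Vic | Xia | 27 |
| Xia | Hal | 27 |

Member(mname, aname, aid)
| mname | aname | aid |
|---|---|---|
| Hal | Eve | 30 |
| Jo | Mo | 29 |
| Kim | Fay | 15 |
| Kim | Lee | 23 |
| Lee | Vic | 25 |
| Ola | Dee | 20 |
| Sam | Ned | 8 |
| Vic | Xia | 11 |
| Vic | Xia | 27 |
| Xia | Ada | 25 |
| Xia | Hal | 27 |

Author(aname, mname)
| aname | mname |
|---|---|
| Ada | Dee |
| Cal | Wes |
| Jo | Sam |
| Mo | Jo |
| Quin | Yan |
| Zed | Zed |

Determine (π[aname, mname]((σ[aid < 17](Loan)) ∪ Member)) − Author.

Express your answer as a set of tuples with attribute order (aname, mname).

Apply σ_{aid < 17}; surviving tuples: {(Ada, Kim, 1), (Kim, Fay, 15)}
Taking the union: {(Ada, Kim, 1), (Hal, Eve, 30), (Jo, Mo, 29), (Kim, Fay, 15), (Kim, Lee, 23), (Lee, Vic, 25), (Ola, Dee, 20), (Sam, Ned, 8), (Vic, Xia, 11), (Vic, Xia, 27), (Xia, Ada, 25), (Xia, Hal, 27)}
π[aname, mname]: project onto (aname, mname) (1 duplicate(s) eliminated) → {(Ada, Xia), (Dee, Ola), (Eve, Hal), (Fay, Kim), (Hal, Xia), (Kim, Ada), (Lee, Kim), (Mo, Jo), (Ned, Sam), (Vic, Lee), (Xia, Vic)}
Taking the difference: {(Ada, Xia), (Dee, Ola), (Eve, Hal), (Fay, Kim), (Hal, Xia), (Kim, Ada), (Lee, Kim), (Ned, Sam), (Vic, Lee), (Xia, Vic)}

{(Ada, Xia), (Dee, Ola), (Eve, Hal), (Fay, Kim), (Hal, Xia), (Kim, Ada), (Lee, Kim), (Ned, Sam), (Vic, Lee), (Xia, Vic)}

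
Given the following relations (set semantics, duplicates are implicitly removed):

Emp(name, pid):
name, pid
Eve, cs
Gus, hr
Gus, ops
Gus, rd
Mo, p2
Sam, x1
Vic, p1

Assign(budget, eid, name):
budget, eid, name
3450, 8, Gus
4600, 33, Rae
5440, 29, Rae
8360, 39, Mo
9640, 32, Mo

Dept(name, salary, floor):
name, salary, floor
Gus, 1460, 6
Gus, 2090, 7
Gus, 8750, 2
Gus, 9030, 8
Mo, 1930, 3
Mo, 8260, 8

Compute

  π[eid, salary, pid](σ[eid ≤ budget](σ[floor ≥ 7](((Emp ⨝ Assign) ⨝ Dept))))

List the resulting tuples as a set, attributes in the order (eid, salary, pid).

{(32, 8260, p2), (39, 8260, p2), (8, 2090, hr), (8, 2090, ops), (8, 2090, rd), (8, 9030, hr), (8, 9030, ops), (8, 9030, rd)}

Joining Emp and Assign on name yields {(Gus, hr, 3450, 8), (Gus, ops, 3450, 8), (Gus, rd, 3450, 8), (Mo, p2, 8360, 39), (Mo, p2, 9640, 32)}.
Joining (Emp ⨝ Assign) and Dept on name yields {(Gus, hr, 3450, 8, 1460, 6), (Gus, hr, 3450, 8, 2090, 7), (Gus, hr, 3450, 8, 8750, 2), (Gus, hr, 3450, 8, 9030, 8), (Gus, ops, 3450, 8, 1460, 6), (Gus, ops, 3450, 8, 2090, 7), (Gus, ops, 3450, 8, 8750, 2), (Gus, ops, 3450, 8, 9030, 8), (Gus, rd, 3450, 8, 1460, 6), (Gus, rd, 3450, 8, 2090, 7), (Gus, rd, 3450, 8, 8750, 2), (Gus, rd, 3450, 8, 9030, 8), (Mo, p2, 8360, 39, 1930, 3), (Mo, p2, 8360, 39, 8260, 8), (Mo, p2, 9640, 32, 1930, 3), (Mo, p2, 9640, 32, 8260, 8)}.
σ[floor ≥ 7]: keep tuples satisfying floor ≥ 7 → {(Gus, hr, 3450, 8, 2090, 7), (Gus, hr, 3450, 8, 9030, 8), (Gus, ops, 3450, 8, 2090, 7), (Gus, ops, 3450, 8, 9030, 8), (Gus, rd, 3450, 8, 2090, 7), (Gus, rd, 3450, 8, 9030, 8), (Mo, p2, 8360, 39, 8260, 8), (Mo, p2, 9640, 32, 8260, 8)}
σ[eid ≤ budget]: keep tuples satisfying eid ≤ budget → {(Gus, hr, 3450, 8, 2090, 7), (Gus, hr, 3450, 8, 9030, 8), (Gus, ops, 3450, 8, 2090, 7), (Gus, ops, 3450, 8, 9030, 8), (Gus, rd, 3450, 8, 2090, 7), (Gus, rd, 3450, 8, 9030, 8), (Mo, p2, 8360, 39, 8260, 8), (Mo, p2, 9640, 32, 8260, 8)}
Projecting to eid, salary, pid: {(32, 8260, p2), (39, 8260, p2), (8, 2090, hr), (8, 2090, ops), (8, 2090, rd), (8, 9030, hr), (8, 9030, ops), (8, 9030, rd)}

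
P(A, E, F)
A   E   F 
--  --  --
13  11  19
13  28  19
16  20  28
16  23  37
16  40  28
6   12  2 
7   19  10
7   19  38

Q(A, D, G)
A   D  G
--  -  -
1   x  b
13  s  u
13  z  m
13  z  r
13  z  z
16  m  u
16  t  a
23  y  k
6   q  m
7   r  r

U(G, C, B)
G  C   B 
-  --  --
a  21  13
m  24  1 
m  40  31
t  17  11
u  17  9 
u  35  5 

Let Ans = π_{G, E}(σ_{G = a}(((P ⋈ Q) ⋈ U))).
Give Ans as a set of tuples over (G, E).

{(a, 20), (a, 23), (a, 40)}

Natural join on A: {(13, 11, 19, s, u), (13, 11, 19, z, m), (13, 11, 19, z, r), (13, 11, 19, z, z), (13, 28, 19, s, u), (13, 28, 19, z, m), (13, 28, 19, z, r), (13, 28, 19, z, z), (16, 20, 28, m, u), (16, 20, 28, t, a), (16, 23, 37, m, u), (16, 23, 37, t, a), (16, 40, 28, m, u), (16, 40, 28, t, a), (6, 12, 2, q, m), (7, 19, 10, r, r), (7, 19, 38, r, r)}
Natural join on G: {(13, 11, 19, s, u, 17, 9), (13, 11, 19, s, u, 35, 5), (13, 11, 19, z, m, 24, 1), (13, 11, 19, z, m, 40, 31), (13, 28, 19, s, u, 17, 9), (13, 28, 19, s, u, 35, 5), (13, 28, 19, z, m, 24, 1), (13, 28, 19, z, m, 40, 31), (16, 20, 28, m, u, 17, 9), (16, 20, 28, m, u, 35, 5), (16, 20, 28, t, a, 21, 13), (16, 23, 37, m, u, 17, 9), (16, 23, 37, m, u, 35, 5), (16, 23, 37, t, a, 21, 13), (16, 40, 28, m, u, 17, 9), (16, 40, 28, m, u, 35, 5), (16, 40, 28, t, a, 21, 13), (6, 12, 2, q, m, 24, 1), (6, 12, 2, q, m, 40, 31)}
Apply σ_{G = a}; surviving tuples: {(16, 20, 28, t, a, 21, 13), (16, 23, 37, t, a, 21, 13), (16, 40, 28, t, a, 21, 13)}
π[G, E]: project onto (G, E) → {(a, 20), (a, 23), (a, 40)}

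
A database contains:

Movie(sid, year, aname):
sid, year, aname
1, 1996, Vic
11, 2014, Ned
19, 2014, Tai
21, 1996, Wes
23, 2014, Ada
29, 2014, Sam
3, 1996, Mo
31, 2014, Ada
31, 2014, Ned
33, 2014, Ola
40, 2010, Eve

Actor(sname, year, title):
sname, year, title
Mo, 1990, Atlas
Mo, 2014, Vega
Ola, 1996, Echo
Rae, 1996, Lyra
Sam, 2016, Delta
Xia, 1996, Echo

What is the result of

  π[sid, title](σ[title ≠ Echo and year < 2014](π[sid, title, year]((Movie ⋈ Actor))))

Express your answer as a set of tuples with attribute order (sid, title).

{(1, Lyra), (21, Lyra), (3, Lyra)}

Joining Movie and Actor on year yields {(1, 1996, Vic, Ola, Echo), (1, 1996, Vic, Rae, Lyra), (1, 1996, Vic, Xia, Echo), (11, 2014, Ned, Mo, Vega), (19, 2014, Tai, Mo, Vega), (21, 1996, Wes, Ola, Echo), (21, 1996, Wes, Rae, Lyra), (21, 1996, Wes, Xia, Echo), (23, 2014, Ada, Mo, Vega), (29, 2014, Sam, Mo, Vega), (3, 1996, Mo, Ola, Echo), (3, 1996, Mo, Rae, Lyra), (3, 1996, Mo, Xia, Echo), (31, 2014, Ada, Mo, Vega), (31, 2014, Ned, Mo, Vega), (33, 2014, Ola, Mo, Vega)}.
Keep only column(s) sid, title, year (4 duplicate(s) eliminated): {(1, Echo, 1996), (1, Lyra, 1996), (11, Vega, 2014), (19, Vega, 2014), (21, Echo, 1996), (21, Lyra, 1996), (23, Vega, 2014), (29, Vega, 2014), (3, Echo, 1996), (3, Lyra, 1996), (31, Vega, 2014), (33, Vega, 2014)}
Selection title ≠ Echo and year < 2014: {(1, Lyra, 1996), (21, Lyra, 1996), (3, Lyra, 1996)}
Keep only column(s) sid, title: {(1, Lyra), (21, Lyra), (3, Lyra)}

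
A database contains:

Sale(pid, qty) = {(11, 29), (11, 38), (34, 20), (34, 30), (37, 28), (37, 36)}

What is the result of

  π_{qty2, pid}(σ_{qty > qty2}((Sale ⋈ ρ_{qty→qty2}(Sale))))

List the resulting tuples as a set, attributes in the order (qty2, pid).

ρ[qty→qty2]: schema becomes (pid, qty2); tuples unchanged.
Joining Sale and ρ_{qty→qty2}(Sale) on pid yields {(11, 29, 29), (11, 29, 38), (11, 38, 29), (11, 38, 38), (34, 20, 20), (34, 20, 30), (34, 30, 20), (34, 30, 30), (37, 28, 28), (37, 28, 36), (37, 36, 28), (37, 36, 36)}.
Selection qty > qty2: {(11, 38, 29), (34, 30, 20), (37, 36, 28)}
Projecting to qty2, pid: {(20, 34), (28, 37), (29, 11)}

{(20, 34), (28, 37), (29, 11)}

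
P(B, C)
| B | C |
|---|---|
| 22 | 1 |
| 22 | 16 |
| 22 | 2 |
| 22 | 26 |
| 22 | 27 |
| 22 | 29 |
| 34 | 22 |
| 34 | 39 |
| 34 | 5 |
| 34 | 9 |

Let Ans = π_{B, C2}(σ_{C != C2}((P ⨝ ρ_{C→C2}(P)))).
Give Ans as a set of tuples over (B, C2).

{(22, 1), (22, 16), (22, 2), (22, 26), (22, 27), (22, 29), (34, 22), (34, 39), (34, 5), (34, 9)}

ρ[C→C2]: schema becomes (B, C2); tuples unchanged.
Natural join on B: {(22, 1, 1), (22, 1, 16), (22, 1, 2), (22, 1, 26), (22, 1, 27), (22, 1, 29), (22, 16, 1), (22, 16, 16), (22, 16, 2), (22, 16, 26), (22, 16, 27), (22, 16, 29), (22, 2, 1), (22, 2, 16), (22, 2, 2), (22, 2, 26), (22, 2, 27), (22, 2, 29), (22, 26, 1), (22, 26, 16), (22, 26, 2), (22, 26, 26), (22, 26, 27), (22, 26, 29), (22, 27, 1), (22, 27, 16), (22, 27, 2), (22, 27, 26), (22, 27, 27), (22, 27, 29), (22, 29, 1), (22, 29, 16), (22, 29, 2), (22, 29, 26), (22, 29, 27), (22, 29, 29), (34, 22, 22), (34, 22, 39), (34, 22, 5), (34, 22, 9), (34, 39, 22), (34, 39, 39), (34, 39, 5), (34, 39, 9), (34, 5, 22), (34, 5, 39), (34, 5, 5), (34, 5, 9), (34, 9, 22), (34, 9, 39), (34, 9, 5), (34, 9, 9)}
σ[C != C2]: keep tuples satisfying C != C2 → {(22, 1, 16), (22, 1, 2), (22, 1, 26), (22, 1, 27), (22, 1, 29), (22, 16, 1), (22, 16, 2), (22, 16, 26), (22, 16, 27), (22, 16, 29), (22, 2, 1), (22, 2, 16), (22, 2, 26), (22, 2, 27), (22, 2, 29), (22, 26, 1), (22, 26, 16), (22, 26, 2), (22, 26, 27), (22, 26, 29), (22, 27, 1), (22, 27, 16), (22, 27, 2), (22, 27, 26), (22, 27, 29), (22, 29, 1), (22, 29, 16), (22, 29, 2), (22, 29, 26), (22, 29, 27), (34, 22, 39), (34, 22, 5), (34, 22, 9), (34, 39, 22), (34, 39, 5), (34, 39, 9), (34, 5, 22), (34, 5, 39), (34, 5, 9), (34, 9, 22), (34, 9, 39), (34, 9, 5)}
π_{B, C2} gives {(22, 1), (22, 16), (22, 2), (22, 26), (22, 27), (22, 29), (34, 22), (34, 39), (34, 5), (34, 9)} (32 duplicate(s) eliminated).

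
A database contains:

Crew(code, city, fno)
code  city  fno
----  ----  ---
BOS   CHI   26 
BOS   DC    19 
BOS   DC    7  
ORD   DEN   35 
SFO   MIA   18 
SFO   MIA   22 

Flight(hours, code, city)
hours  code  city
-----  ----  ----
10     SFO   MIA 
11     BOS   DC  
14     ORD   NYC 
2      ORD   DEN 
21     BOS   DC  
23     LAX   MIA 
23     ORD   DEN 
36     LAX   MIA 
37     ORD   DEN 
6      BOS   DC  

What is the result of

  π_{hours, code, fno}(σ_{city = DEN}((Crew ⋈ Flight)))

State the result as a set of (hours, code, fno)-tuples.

{(2, ORD, 35), (23, ORD, 35), (37, ORD, 35)}

Crew ⋈ Flight (natural join on code, city): {(BOS, DC, 19, 11), (BOS, DC, 19, 21), (BOS, DC, 19, 6), (BOS, DC, 7, 11), (BOS, DC, 7, 21), (BOS, DC, 7, 6), (ORD, DEN, 35, 2), (ORD, DEN, 35, 23), (ORD, DEN, 35, 37), (SFO, MIA, 18, 10), (SFO, MIA, 22, 10)}
Filtering on city = DEN leaves {(ORD, DEN, 35, 2), (ORD, DEN, 35, 23), (ORD, DEN, 35, 37)}.
π[hours, code, fno]: project onto (hours, code, fno) → {(2, ORD, 35), (23, ORD, 35), (37, ORD, 35)}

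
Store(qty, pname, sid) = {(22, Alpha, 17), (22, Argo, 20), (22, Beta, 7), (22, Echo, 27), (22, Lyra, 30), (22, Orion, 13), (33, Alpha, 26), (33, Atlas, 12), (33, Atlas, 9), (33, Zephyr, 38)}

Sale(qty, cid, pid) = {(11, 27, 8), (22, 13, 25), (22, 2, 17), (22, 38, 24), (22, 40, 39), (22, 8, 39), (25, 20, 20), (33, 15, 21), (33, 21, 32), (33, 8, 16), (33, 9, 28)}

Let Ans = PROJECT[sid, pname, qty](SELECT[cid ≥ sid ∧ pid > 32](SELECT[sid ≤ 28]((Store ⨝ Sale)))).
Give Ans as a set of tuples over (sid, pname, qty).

{(13, Orion, 22), (17, Alpha, 22), (20, Argo, 22), (27, Echo, 22), (7, Beta, 22)}

Joining Store and Sale on qty yields {(22, Alpha, 17, 13, 25), (22, Alpha, 17, 2, 17), (22, Alpha, 17, 38, 24), (22, Alpha, 17, 40, 39), (22, Alpha, 17, 8, 39), (22, Argo, 20, 13, 25), (22, Argo, 20, 2, 17), (22, Argo, 20, 38, 24), (22, Argo, 20, 40, 39), (22, Argo, 20, 8, 39), (22, Beta, 7, 13, 25), (22, Beta, 7, 2, 17), (22, Beta, 7, 38, 24), (22, Beta, 7, 40, 39), (22, Beta, 7, 8, 39), (22, Echo, 27, 13, 25), (22, Echo, 27, 2, 17), (22, Echo, 27, 38, 24), (22, Echo, 27, 40, 39), (22, Echo, 27, 8, 39), (22, Lyra, 30, 13, 25), (22, Lyra, 30, 2, 17), (22, Lyra, 30, 38, 24), (22, Lyra, 30, 40, 39), (22, Lyra, 30, 8, 39), (22, Orion, 13, 13, 25), (22, Orion, 13, 2, 17), (22, Orion, 13, 38, 24), (22, Orion, 13, 40, 39), (22, Orion, 13, 8, 39), (33, Alpha, 26, 15, 21), (33, Alpha, 26, 21, 32), (33, Alpha, 26, 8, 16), (33, Alpha, 26, 9, 28), (33, Atlas, 12, 15, 21), (33, Atlas, 12, 21, 32), (33, Atlas, 12, 8, 16), (33, Atlas, 12, 9, 28), (33, Atlas, 9, 15, 21), (33, Atlas, 9, 21, 32), (33, Atlas, 9, 8, 16), (33, Atlas, 9, 9, 28), (33, Zephyr, 38, 15, 21), (33, Zephyr, 38, 21, 32), (33, Zephyr, 38, 8, 16), (33, Zephyr, 38, 9, 28)}.
Filtering on sid ≤ 28 leaves {(22, Alpha, 17, 13, 25), (22, Alpha, 17, 2, 17), (22, Alpha, 17, 38, 24), (22, Alpha, 17, 40, 39), (22, Alpha, 17, 8, 39), (22, Argo, 20, 13, 25), (22, Argo, 20, 2, 17), (22, Argo, 20, 38, 24), (22, Argo, 20, 40, 39), (22, Argo, 20, 8, 39), (22, Beta, 7, 13, 25), (22, Beta, 7, 2, 17), (22, Beta, 7, 38, 24), (22, Beta, 7, 40, 39), (22, Beta, 7, 8, 39), (22, Echo, 27, 13, 25), (22, Echo, 27, 2, 17), (22, Echo, 27, 38, 24), (22, Echo, 27, 40, 39), (22, Echo, 27, 8, 39), (22, Orion, 13, 13, 25), (22, Orion, 13, 2, 17), (22, Orion, 13, 38, 24), (22, Orion, 13, 40, 39), (22, Orion, 13, 8, 39), (33, Alpha, 26, 15, 21), (33, Alpha, 26, 21, 32), (33, Alpha, 26, 8, 16), (33, Alpha, 26, 9, 28), (33, Atlas, 12, 15, 21), (33, Atlas, 12, 21, 32), (33, Atlas, 12, 8, 16), (33, Atlas, 12, 9, 28), (33, Atlas, 9, 15, 21), (33, Atlas, 9, 21, 32), (33, Atlas, 9, 8, 16), (33, Atlas, 9, 9, 28)}.
Filtering on cid ≥ sid ∧ pid > 32 leaves {(22, Alpha, 17, 40, 39), (22, Argo, 20, 40, 39), (22, Beta, 7, 40, 39), (22, Beta, 7, 8, 39), (22, Echo, 27, 40, 39), (22, Orion, 13, 40, 39)}.
π_{sid, pname, qty} gives {(13, Orion, 22), (17, Alpha, 22), (20, Argo, 22), (27, Echo, 22), (7, Beta, 22)} (1 duplicate(s) eliminated).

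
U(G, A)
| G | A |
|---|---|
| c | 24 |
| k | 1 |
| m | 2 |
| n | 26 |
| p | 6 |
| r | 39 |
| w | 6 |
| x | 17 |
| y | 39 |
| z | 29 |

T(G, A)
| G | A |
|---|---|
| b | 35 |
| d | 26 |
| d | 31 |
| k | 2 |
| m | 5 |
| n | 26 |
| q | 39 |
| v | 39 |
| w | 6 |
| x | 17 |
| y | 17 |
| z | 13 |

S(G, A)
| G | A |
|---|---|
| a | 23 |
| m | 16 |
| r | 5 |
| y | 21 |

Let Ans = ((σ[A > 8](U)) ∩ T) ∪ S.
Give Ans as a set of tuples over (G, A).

σ[A > 8]: keep tuples satisfying A > 8 → {(c, 24), (n, 26), (r, 39), (x, 17), (y, 39), (z, 29)}
Set intersection of the two operands is {(n, 26), (x, 17)}.
Set union of the two operands is {(a, 23), (m, 16), (n, 26), (r, 5), (x, 17), (y, 21)}.

{(a, 23), (m, 16), (n, 26), (r, 5), (x, 17), (y, 21)}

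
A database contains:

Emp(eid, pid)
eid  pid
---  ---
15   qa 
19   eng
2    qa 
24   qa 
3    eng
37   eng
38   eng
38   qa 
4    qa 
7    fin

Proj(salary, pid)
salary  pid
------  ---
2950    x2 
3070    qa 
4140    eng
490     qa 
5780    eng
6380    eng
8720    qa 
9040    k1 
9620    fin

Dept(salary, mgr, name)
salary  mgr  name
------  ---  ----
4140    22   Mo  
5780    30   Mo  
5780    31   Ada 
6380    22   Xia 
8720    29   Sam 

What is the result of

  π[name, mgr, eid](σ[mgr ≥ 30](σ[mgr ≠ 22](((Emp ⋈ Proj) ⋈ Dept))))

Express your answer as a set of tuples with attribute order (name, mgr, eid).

{(Ada, 31, 19), (Ada, 31, 3), (Ada, 31, 37), (Ada, 31, 38), (Mo, 30, 19), (Mo, 30, 3), (Mo, 30, 37), (Mo, 30, 38)}

Joining Emp and Proj on pid yields {(15, qa, 3070), (15, qa, 490), (15, qa, 8720), (19, eng, 4140), (19, eng, 5780), (19, eng, 6380), (2, qa, 3070), (2, qa, 490), (2, qa, 8720), (24, qa, 3070), (24, qa, 490), (24, qa, 8720), (3, eng, 4140), (3, eng, 5780), (3, eng, 6380), (37, eng, 4140), (37, eng, 5780), (37, eng, 6380), (38, eng, 4140), (38, eng, 5780), (38, eng, 6380), (38, qa, 3070), (38, qa, 490), (38, qa, 8720), (4, qa, 3070), (4, qa, 490), (4, qa, 8720), (7, fin, 9620)}.
Joining (Emp ⋈ Proj) and Dept on salary yields {(15, qa, 8720, 29, Sam), (19, eng, 4140, 22, Mo), (19, eng, 5780, 30, Mo), (19, eng, 5780, 31, Ada), (19, eng, 6380, 22, Xia), (2, qa, 8720, 29, Sam), (24, qa, 8720, 29, Sam), (3, eng, 4140, 22, Mo), (3, eng, 5780, 30, Mo), (3, eng, 5780, 31, Ada), (3, eng, 6380, 22, Xia), (37, eng, 4140, 22, Mo), (37, eng, 5780, 30, Mo), (37, eng, 5780, 31, Ada), (37, eng, 6380, 22, Xia), (38, eng, 4140, 22, Mo), (38, eng, 5780, 30, Mo), (38, eng, 5780, 31, Ada), (38, eng, 6380, 22, Xia), (38, qa, 8720, 29, Sam), (4, qa, 8720, 29, Sam)}.
Filtering on mgr ≠ 22 leaves {(15, qa, 8720, 29, Sam), (19, eng, 5780, 30, Mo), (19, eng, 5780, 31, Ada), (2, qa, 8720, 29, Sam), (24, qa, 8720, 29, Sam), (3, eng, 5780, 30, Mo), (3, eng, 5780, 31, Ada), (37, eng, 5780, 30, Mo), (37, eng, 5780, 31, Ada), (38, eng, 5780, 30, Mo), (38, eng, 5780, 31, Ada), (38, qa, 8720, 29, Sam), (4, qa, 8720, 29, Sam)}.
Filtering on mgr ≥ 30 leaves {(19, eng, 5780, 30, Mo), (19, eng, 5780, 31, Ada), (3, eng, 5780, 30, Mo), (3, eng, 5780, 31, Ada), (37, eng, 5780, 30, Mo), (37, eng, 5780, 31, Ada), (38, eng, 5780, 30, Mo), (38, eng, 5780, 31, Ada)}.
π[name, mgr, eid]: project onto (name, mgr, eid) → {(Ada, 31, 19), (Ada, 31, 3), (Ada, 31, 37), (Ada, 31, 38), (Mo, 30, 19), (Mo, 30, 3), (Mo, 30, 37), (Mo, 30, 38)}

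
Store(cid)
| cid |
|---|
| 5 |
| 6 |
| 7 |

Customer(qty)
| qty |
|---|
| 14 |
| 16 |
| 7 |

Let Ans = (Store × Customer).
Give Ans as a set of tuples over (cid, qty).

{(5, 14), (5, 16), (5, 7), (6, 14), (6, 16), (6, 7), (7, 14), (7, 16), (7, 7)}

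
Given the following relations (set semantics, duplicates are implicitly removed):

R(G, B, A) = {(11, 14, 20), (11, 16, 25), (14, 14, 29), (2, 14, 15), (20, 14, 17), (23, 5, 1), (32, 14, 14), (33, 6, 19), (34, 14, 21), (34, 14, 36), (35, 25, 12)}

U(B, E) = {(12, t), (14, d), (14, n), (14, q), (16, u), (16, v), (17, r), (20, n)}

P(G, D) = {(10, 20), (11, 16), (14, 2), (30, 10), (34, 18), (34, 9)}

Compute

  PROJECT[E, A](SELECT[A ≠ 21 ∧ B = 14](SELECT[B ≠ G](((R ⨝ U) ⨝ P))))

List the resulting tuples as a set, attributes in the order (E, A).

{(d, 20), (d, 36), (n, 20), (n, 36), (q, 20), (q, 36)}

R ⋈ U (natural join on B): {(11, 14, 20, d), (11, 14, 20, n), (11, 14, 20, q), (11, 16, 25, u), (11, 16, 25, v), (14, 14, 29, d), (14, 14, 29, n), (14, 14, 29, q), (2, 14, 15, d), (2, 14, 15, n), (2, 14, 15, q), (20, 14, 17, d), (20, 14, 17, n), (20, 14, 17, q), (32, 14, 14, d), (32, 14, 14, n), (32, 14, 14, q), (34, 14, 21, d), (34, 14, 21, n), (34, 14, 21, q), (34, 14, 36, d), (34, 14, 36, n), (34, 14, 36, q)}
(R ⨝ U) ⋈ P (natural join on G): {(11, 14, 20, d, 16), (11, 14, 20, n, 16), (11, 14, 20, q, 16), (11, 16, 25, u, 16), (11, 16, 25, v, 16), (14, 14, 29, d, 2), (14, 14, 29, n, 2), (14, 14, 29, q, 2), (34, 14, 21, d, 18), (34, 14, 21, d, 9), (34, 14, 21, n, 18), (34, 14, 21, n, 9), (34, 14, 21, q, 18), (34, 14, 21, q, 9), (34, 14, 36, d, 18), (34, 14, 36, d, 9), (34, 14, 36, n, 18), (34, 14, 36, n, 9), (34, 14, 36, q, 18), (34, 14, 36, q, 9)}
σ[B ≠ G]: keep tuples satisfying B ≠ G → {(11, 14, 20, d, 16), (11, 14, 20, n, 16), (11, 14, 20, q, 16), (11, 16, 25, u, 16), (11, 16, 25, v, 16), (34, 14, 21, d, 18), (34, 14, 21, d, 9), (34, 14, 21, n, 18), (34, 14, 21, n, 9), (34, 14, 21, q, 18), (34, 14, 21, q, 9), (34, 14, 36, d, 18), (34, 14, 36, d, 9), (34, 14, 36, n, 18), (34, 14, 36, n, 9), (34, 14, 36, q, 18), (34, 14, 36, q, 9)}
σ[A ≠ 21 ∧ B = 14]: keep tuples satisfying A ≠ 21 ∧ B = 14 → {(11, 14, 20, d, 16), (11, 14, 20, n, 16), (11, 14, 20, q, 16), (34, 14, 36, d, 18), (34, 14, 36, d, 9), (34, 14, 36, n, 18), (34, 14, 36, n, 9), (34, 14, 36, q, 18), (34, 14, 36, q, 9)}
Projecting to E, A (3 duplicate(s) eliminated): {(d, 20), (d, 36), (n, 20), (n, 36), (q, 20), (q, 36)}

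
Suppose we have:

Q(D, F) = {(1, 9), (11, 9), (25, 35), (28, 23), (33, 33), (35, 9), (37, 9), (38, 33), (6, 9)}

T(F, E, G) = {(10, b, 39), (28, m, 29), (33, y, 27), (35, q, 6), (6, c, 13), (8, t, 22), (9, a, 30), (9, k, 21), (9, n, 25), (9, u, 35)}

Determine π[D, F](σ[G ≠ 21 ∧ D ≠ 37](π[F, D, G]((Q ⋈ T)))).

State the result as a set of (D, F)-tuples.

{(1, 9), (11, 9), (25, 35), (33, 33), (35, 9), (38, 33), (6, 9)}

Joining Q and T on F yields {(1, 9, a, 30), (1, 9, k, 21), (1, 9, n, 25), (1, 9, u, 35), (11, 9, a, 30), (11, 9, k, 21), (11, 9, n, 25), (11, 9, u, 35), (25, 35, q, 6), (33, 33, y, 27), (35, 9, a, 30), (35, 9, k, 21), (35, 9, n, 25), (35, 9, u, 35), (37, 9, a, 30), (37, 9, k, 21), (37, 9, n, 25), (37, 9, u, 35), (38, 33, y, 27), (6, 9, a, 30), (6, 9, k, 21), (6, 9, n, 25), (6, 9, u, 35)}.
π_{F, D, G} gives {(33, 33, 27), (33, 38, 27), (35, 25, 6), (9, 1, 21), (9, 1, 25), (9, 1, 30), (9, 1, 35), (9, 11, 21), (9, 11, 25), (9, 11, 30), (9, 11, 35), (9, 35, 21), (9, 35, 25), (9, 35, 30), (9, 35, 35), (9, 37, 21), (9, 37, 25), (9, 37, 30), (9, 37, 35), (9, 6, 21), (9, 6, 25), (9, 6, 30), (9, 6, 35)}.
Selection G ≠ 21 ∧ D ≠ 37: {(33, 33, 27), (33, 38, 27), (35, 25, 6), (9, 1, 25), (9, 1, 30), (9, 1, 35), (9, 11, 25), (9, 11, 30), (9, 11, 35), (9, 35, 25), (9, 35, 30), (9, 35, 35), (9, 6, 25), (9, 6, 30), (9, 6, 35)}
π_{D, F} gives {(1, 9), (11, 9), (25, 35), (33, 33), (35, 9), (38, 33), (6, 9)} (8 duplicate(s) eliminated).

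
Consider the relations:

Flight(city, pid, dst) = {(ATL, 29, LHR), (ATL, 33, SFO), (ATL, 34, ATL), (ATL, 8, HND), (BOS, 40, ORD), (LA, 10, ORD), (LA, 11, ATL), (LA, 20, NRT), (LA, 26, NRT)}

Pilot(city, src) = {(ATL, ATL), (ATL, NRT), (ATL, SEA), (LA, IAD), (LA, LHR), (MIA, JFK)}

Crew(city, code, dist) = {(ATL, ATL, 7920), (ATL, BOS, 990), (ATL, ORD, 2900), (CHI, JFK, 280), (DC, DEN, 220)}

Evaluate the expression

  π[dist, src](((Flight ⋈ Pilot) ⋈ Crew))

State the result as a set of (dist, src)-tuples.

{(2900, ATL), (2900, NRT), (2900, SEA), (7920, ATL), (7920, NRT), (7920, SEA), (990, ATL), (990, NRT), (990, SEA)}

Joining Flight and Pilot on city yields {(ATL, 29, LHR, ATL), (ATL, 29, LHR, NRT), (ATL, 29, LHR, SEA), (ATL, 33, SFO, ATL), (ATL, 33, SFO, NRT), (ATL, 33, SFO, SEA), (ATL, 34, ATL, ATL), (ATL, 34, ATL, NRT), (ATL, 34, ATL, SEA), (ATL, 8, HND, ATL), (ATL, 8, HND, NRT), (ATL, 8, HND, SEA), (LA, 10, ORD, IAD), (LA, 10, ORD, LHR), (LA, 11, ATL, IAD), (LA, 11, ATL, LHR), (LA, 20, NRT, IAD), (LA, 20, NRT, LHR), (LA, 26, NRT, IAD), (LA, 26, NRT, LHR)}.
Joining (Flight ⋈ Pilot) and Crew on city yields {(ATL, 29, LHR, ATL, ATL, 7920), (ATL, 29, LHR, ATL, BOS, 990), (ATL, 29, LHR, ATL, ORD, 2900), (ATL, 29, LHR, NRT, ATL, 7920), (ATL, 29, LHR, NRT, BOS, 990), (ATL, 29, LHR, NRT, ORD, 2900), (ATL, 29, LHR, SEA, ATL, 7920), (ATL, 29, LHR, SEA, BOS, 990), (ATL, 29, LHR, SEA, ORD, 2900), (ATL, 33, SFO, ATL, ATL, 7920), (ATL, 33, SFO, ATL, BOS, 990), (ATL, 33, SFO, ATL, ORD, 2900), (ATL, 33, SFO, NRT, ATL, 7920), (ATL, 33, SFO, NRT, BOS, 990), (ATL, 33, SFO, NRT, ORD, 2900), (ATL, 33, SFO, SEA, ATL, 7920), (ATL, 33, SFO, SEA, BOS, 990), (ATL, 33, SFO, SEA, ORD, 2900), (ATL, 34, ATL, ATL, ATL, 7920), (ATL, 34, ATL, ATL, BOS, 990), (ATL, 34, ATL, ATL, ORD, 2900), (ATL, 34, ATL, NRT, ATL, 7920), (ATL, 34, ATL, NRT, BOS, 990), (ATL, 34, ATL, NRT, ORD, 2900), (ATL, 34, ATL, SEA, ATL, 7920), (ATL, 34, ATL, SEA, BOS, 990), (ATL, 34, ATL, SEA, ORD, 2900), (ATL, 8, HND, ATL, ATL, 7920), (ATL, 8, HND, ATL, BOS, 990), (ATL, 8, HND, ATL, ORD, 2900), (ATL, 8, HND, NRT, ATL, 7920), (ATL, 8, HND, NRT, BOS, 990), (ATL, 8, HND, NRT, ORD, 2900), (ATL, 8, HND, SEA, ATL, 7920), (ATL, 8, HND, SEA, BOS, 990), (ATL, 8, HND, SEA, ORD, 2900)}.
π[dist, src]: project onto (dist, src) (27 duplicate(s) eliminated) → {(2900, ATL), (2900, NRT), (2900, SEA), (7920, ATL), (7920, NRT), (7920, SEA), (990, ATL), (990, NRT), (990, SEA)}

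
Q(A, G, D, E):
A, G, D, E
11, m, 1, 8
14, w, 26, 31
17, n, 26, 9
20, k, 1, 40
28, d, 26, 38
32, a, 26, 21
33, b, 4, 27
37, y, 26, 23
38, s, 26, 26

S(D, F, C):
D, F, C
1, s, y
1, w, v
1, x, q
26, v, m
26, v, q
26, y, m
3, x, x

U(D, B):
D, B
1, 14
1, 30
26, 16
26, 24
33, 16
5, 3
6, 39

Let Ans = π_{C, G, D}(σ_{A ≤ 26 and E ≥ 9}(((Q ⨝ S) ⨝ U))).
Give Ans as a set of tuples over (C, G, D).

Joining Q and S on D yields {(11, m, 1, 8, s, y), (11, m, 1, 8, w, v), (11, m, 1, 8, x, q), (14, w, 26, 31, v, m), (14, w, 26, 31, v, q), (14, w, 26, 31, y, m), (17, n, 26, 9, v, m), (17, n, 26, 9, v, q), (17, n, 26, 9, y, m), (20, k, 1, 40, s, y), (20, k, 1, 40, w, v), (20, k, 1, 40, x, q), (28, d, 26, 38, v, m), (28, d, 26, 38, v, q), (28, d, 26, 38, y, m), (32, a, 26, 21, v, m), (32, a, 26, 21, v, q), (32, a, 26, 21, y, m), (37, y, 26, 23, v, m), (37, y, 26, 23, v, q), (37, y, 26, 23, y, m), (38, s, 26, 26, v, m), (38, s, 26, 26, v, q), (38, s, 26, 26, y, m)}.
Joining (Q ⨝ S) and U on D yields {(11, m, 1, 8, s, y, 14), (11, m, 1, 8, s, y, 30), (11, m, 1, 8, w, v, 14), (11, m, 1, 8, w, v, 30), (11, m, 1, 8, x, q, 14), (11, m, 1, 8, x, q, 30), (14, w, 26, 31, v, m, 16), (14, w, 26, 31, v, m, 24), (14, w, 26, 31, v, q, 16), (14, w, 26, 31, v, q, 24), (14, w, 26, 31, y, m, 16), (14, w, 26, 31, y, m, 24), (17, n, 26, 9, v, m, 16), (17, n, 26, 9, v, m, 24), (17, n, 26, 9, v, q, 16), (17, n, 26, 9, v, q, 24), (17, n, 26, 9, y, m, 16), (17, n, 26, 9, y, m, 24), (20, k, 1, 40, s, y, 14), (20, k, 1, 40, s, y, 30), (20, k, 1, 40, w, v, 14), (20, k, 1, 40, w, v, 30), (20, k, 1, 40, x, q, 14), (20, k, 1, 40, x, q, 30), (28, d, 26, 38, v, m, 16), (28, d, 26, 38, v, m, 24), (28, d, 26, 38, v, q, 16), (28, d, 26, 38, v, q, 24), (28, d, 26, 38, y, m, 16), (28, d, 26, 38, y, m, 24), (32, a, 26, 21, v, m, 16), (32, a, 26, 21, v, m, 24), (32, a, 26, 21, v, q, 16), (32, a, 26, 21, v, q, 24), (32, a, 26, 21, y, m, 16), (32, a, 26, 21, y, m, 24), (37, y, 26, 23, v, m, 16), (37, y, 26, 23, v, m, 24), (37, y, 26, 23, v, q, 16), (37, y, 26, 23, v, q, 24), (37, y, 26, 23, y, m, 16), (37, y, 26, 23, y, m, 24), (38, s, 26, 26, v, m, 16), (38, s, 26, 26, v, m, 24), (38, s, 26, 26, v, q, 16), (38, s, 26, 26, v, q, 24), (38, s, 26, 26, y, m, 16), (38, s, 26, 26, y, m, 24)}.
Selection A ≤ 26 and E ≥ 9: {(14, w, 26, 31, v, m, 16), (14, w, 26, 31, v, m, 24), (14, w, 26, 31, v, q, 16), (14, w, 26, 31, v, q, 24), (14, w, 26, 31, y, m, 16), (14, w, 26, 31, y, m, 24), (17, n, 26, 9, v, m, 16), (17, n, 26, 9, v, m, 24), (17, n, 26, 9, v, q, 16), (17, n, 26, 9, v, q, 24), (17, n, 26, 9, y, m, 16), (17, n, 26, 9, y, m, 24), (20, k, 1, 40, s, y, 14), (20, k, 1, 40, s, y, 30), (20, k, 1, 40, w, v, 14), (20, k, 1, 40, w, v, 30), (20, k, 1, 40, x, q, 14), (20, k, 1, 40, x, q, 30)}
π[C, G, D]: project onto (C, G, D) (11 duplicate(s) eliminated) → {(m, n, 26), (m, w, 26), (q, k, 1), (q, n, 26), (q, w, 26), (v, k, 1), (y, k, 1)}

{(m, n, 26), (m, w, 26), (q, k, 1), (q, n, 26), (q, w, 26), (v, k, 1), (y, k, 1)}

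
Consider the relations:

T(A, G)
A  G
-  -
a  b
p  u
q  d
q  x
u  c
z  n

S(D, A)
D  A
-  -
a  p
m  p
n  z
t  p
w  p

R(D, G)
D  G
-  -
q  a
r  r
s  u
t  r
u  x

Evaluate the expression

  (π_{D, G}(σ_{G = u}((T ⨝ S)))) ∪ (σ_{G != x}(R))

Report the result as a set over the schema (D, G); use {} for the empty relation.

Natural join on A: {(p, u, a), (p, u, m), (p, u, t), (p, u, w), (z, n, n)}
Apply σ_{G = u}; surviving tuples: {(p, u, a), (p, u, m), (p, u, t), (p, u, w)}
Keep only column(s) D, G: {(a, u), (m, u), (t, u), (w, u)}
Apply σ_{G != x}; surviving tuples: {(q, a), (r, r), (s, u), (t, r)}
Taking the union: {(a, u), (m, u), (q, a), (r, r), (s, u), (t, r), (t, u), (w, u)}

{(a, u), (m, u), (q, a), (r, r), (s, u), (t, r), (t, u), (w, u)}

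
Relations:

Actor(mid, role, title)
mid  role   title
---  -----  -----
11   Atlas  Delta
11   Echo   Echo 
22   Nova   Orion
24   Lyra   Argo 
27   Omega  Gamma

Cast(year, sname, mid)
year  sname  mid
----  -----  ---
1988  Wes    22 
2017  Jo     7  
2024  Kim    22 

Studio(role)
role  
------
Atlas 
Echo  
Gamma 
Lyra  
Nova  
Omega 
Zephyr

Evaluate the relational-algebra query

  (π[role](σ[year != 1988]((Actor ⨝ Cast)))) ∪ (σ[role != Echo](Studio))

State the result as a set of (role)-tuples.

Actor ⋈ Cast (natural join on mid): {(22, Nova, Orion, 1988, Wes), (22, Nova, Orion, 2024, Kim)}
Filtering on year != 1988 leaves {(22, Nova, Orion, 2024, Kim)}.
π[role]: project onto (role) → {Nova}
Filtering on role != Echo leaves {Atlas, Gamma, Lyra, Nova, Omega, Zephyr}.
Set union of the two operands is {Atlas, Gamma, Lyra, Nova, Omega, Zephyr}.

{Atlas, Gamma, Lyra, Nova, Omega, Zephyr}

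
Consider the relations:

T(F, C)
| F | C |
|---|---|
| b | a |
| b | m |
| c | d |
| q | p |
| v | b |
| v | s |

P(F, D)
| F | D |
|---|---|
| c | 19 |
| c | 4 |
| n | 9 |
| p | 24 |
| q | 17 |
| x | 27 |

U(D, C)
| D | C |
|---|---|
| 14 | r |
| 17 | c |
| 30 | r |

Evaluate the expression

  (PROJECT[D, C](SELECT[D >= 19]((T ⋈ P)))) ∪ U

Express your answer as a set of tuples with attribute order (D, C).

{(14, r), (17, c), (19, d), (30, r)}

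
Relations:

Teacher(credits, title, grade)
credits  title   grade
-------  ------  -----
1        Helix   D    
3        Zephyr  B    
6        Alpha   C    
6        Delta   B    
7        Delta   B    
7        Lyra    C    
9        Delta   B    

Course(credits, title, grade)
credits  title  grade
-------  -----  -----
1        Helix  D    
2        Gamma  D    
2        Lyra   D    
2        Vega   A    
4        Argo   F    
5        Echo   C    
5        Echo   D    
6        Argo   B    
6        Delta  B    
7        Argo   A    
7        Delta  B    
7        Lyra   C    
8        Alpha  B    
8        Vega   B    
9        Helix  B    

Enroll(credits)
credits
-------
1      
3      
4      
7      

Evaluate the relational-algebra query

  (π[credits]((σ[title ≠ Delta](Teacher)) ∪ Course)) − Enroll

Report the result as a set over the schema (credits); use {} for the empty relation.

σ[title ≠ Delta]: keep tuples satisfying title ≠ Delta → {(1, Helix, D), (3, Zephyr, B), (6, Alpha, C), (7, Lyra, C)}
Taking the union: {(1, Helix, D), (2, Gamma, D), (2, Lyra, D), (2, Vega, A), (3, Zephyr, B), (4, Argo, F), (5, Echo, C), (5, Echo, D), (6, Alpha, C), (6, Argo, B), (6, Delta, B), (7, Argo, A), (7, Delta, B), (7, Lyra, C), (8, Alpha, B), (8, Vega, B), (9, Helix, B)}
Projecting to credits (8 duplicate(s) eliminated): {1, 2, 3, 4, 5, 6, 7, 8, 9}
Taking the difference: {2, 5, 6, 8, 9}

{2, 5, 6, 8, 9}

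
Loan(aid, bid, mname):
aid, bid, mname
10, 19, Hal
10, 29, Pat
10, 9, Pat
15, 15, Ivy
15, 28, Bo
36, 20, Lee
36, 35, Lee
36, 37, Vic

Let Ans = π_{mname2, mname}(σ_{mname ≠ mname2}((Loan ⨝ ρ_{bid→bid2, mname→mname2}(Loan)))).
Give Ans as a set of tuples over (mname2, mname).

ρ[bid→bid2, mname→mname2]: schema becomes (aid, bid2, mname2); tuples unchanged.
Natural join on aid: {(10, 19, Hal, 19, Hal), (10, 19, Hal, 29, Pat), (10, 19, Hal, 9, Pat), (10, 29, Pat, 19, Hal), (10, 29, Pat, 29, Pat), (10, 29, Pat, 9, Pat), (10, 9, Pat, 19, Hal), (10, 9, Pat, 29, Pat), (10, 9, Pat, 9, Pat), (15, 15, Ivy, 15, Ivy), (15, 15, Ivy, 28, Bo), (15, 28, Bo, 15, Ivy), (15, 28, Bo, 28, Bo), (36, 20, Lee, 20, Lee), (36, 20, Lee, 35, Lee), (36, 20, Lee, 37, Vic), (36, 35, Lee, 20, Lee), (36, 35, Lee, 35, Lee), (36, 35, Lee, 37, Vic), (36, 37, Vic, 20, Lee), (36, 37, Vic, 35, Lee), (36, 37, Vic, 37, Vic)}
Apply σ_{mname ≠ mname2}; surviving tuples: {(10, 19, Hal, 29, Pat), (10, 19, Hal, 9, Pat), (10, 29, Pat, 19, Hal), (10, 9, Pat, 19, Hal), (15, 15, Ivy, 28, Bo), (15, 28, Bo, 15, Ivy), (36, 20, Lee, 37, Vic), (36, 35, Lee, 37, Vic), (36, 37, Vic, 20, Lee), (36, 37, Vic, 35, Lee)}
Keep only column(s) mname2, mname (4 duplicate(s) eliminated): {(Bo, Ivy), (Hal, Pat), (Ivy, Bo), (Lee, Vic), (Pat, Hal), (Vic, Lee)}

{(Bo, Ivy), (Hal, Pat), (Ivy, Bo), (Lee, Vic), (Pat, Hal), (Vic, Lee)}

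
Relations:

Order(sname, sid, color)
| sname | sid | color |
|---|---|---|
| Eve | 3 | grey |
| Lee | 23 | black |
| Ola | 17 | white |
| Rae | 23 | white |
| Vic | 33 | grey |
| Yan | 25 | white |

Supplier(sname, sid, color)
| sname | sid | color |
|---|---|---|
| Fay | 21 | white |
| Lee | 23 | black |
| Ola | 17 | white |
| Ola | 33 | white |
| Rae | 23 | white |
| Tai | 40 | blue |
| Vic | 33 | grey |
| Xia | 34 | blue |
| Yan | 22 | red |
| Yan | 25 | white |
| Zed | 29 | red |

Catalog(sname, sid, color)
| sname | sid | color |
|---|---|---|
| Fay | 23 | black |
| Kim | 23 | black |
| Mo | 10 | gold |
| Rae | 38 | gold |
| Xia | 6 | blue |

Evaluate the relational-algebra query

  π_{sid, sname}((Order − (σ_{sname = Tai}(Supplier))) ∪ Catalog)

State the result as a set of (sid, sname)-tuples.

{(10, Mo), (17, Ola), (23, Fay), (23, Kim), (23, Lee), (23, Rae), (25, Yan), (3, Eve), (33, Vic), (38, Rae), (6, Xia)}

Apply σ_{sname = Tai}; surviving tuples: {(Tai, 40, blue)}
Difference: {(Eve, 3, grey), (Lee, 23, black), (Ola, 17, white), (Rae, 23, white), (Vic, 33, grey), (Yan, 25, white)} with {(Tai, 40, blue)} → {(Eve, 3, grey), (Lee, 23, black), (Ola, 17, white), (Rae, 23, white), (Vic, 33, grey), (Yan, 25, white)}
Union: {(Eve, 3, grey), (Lee, 23, black), (Ola, 17, white), (Rae, 23, white), (Vic, 33, grey), (Yan, 25, white)} with {(Fay, 23, black), (Kim, 23, black), (Mo, 10, gold), (Rae, 38, gold), (Xia, 6, blue)} → {(Eve, 3, grey), (Fay, 23, black), (Kim, 23, black), (Lee, 23, black), (Mo, 10, gold), (Ola, 17, white), (Rae, 23, white), (Rae, 38, gold), (Vic, 33, grey), (Xia, 6, blue), (Yan, 25, white)}
π_{sid, sname} gives {(10, Mo), (17, Ola), (23, Fay), (23, Kim), (23, Lee), (23, Rae), (25, Yan), (3, Eve), (33, Vic), (38, Rae), (6, Xia)}.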